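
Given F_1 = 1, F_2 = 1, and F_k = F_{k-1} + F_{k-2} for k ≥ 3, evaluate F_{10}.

55

Iterating the recurrence up to F_{2} = 1 and F_{1} = 1:
F_{3} = F_{2} + F_{1} = 1 + 1 = 2
F_{4} = F_{3} + F_{2} = 2 + 1 = 3
F_{5} = F_{4} + F_{3} = 3 + 2 = 5
F_{6} = F_{5} + F_{4} = 5 + 3 = 8
F_{7} = F_{6} + F_{5} = 8 + 5 = 13
F_{8} = F_{7} + F_{6} = 13 + 8 = 21
F_{9} = F_{8} + F_{7} = 21 + 13 = 34
F_{10} = F_{9} + F_{8} = 34 + 21 = 55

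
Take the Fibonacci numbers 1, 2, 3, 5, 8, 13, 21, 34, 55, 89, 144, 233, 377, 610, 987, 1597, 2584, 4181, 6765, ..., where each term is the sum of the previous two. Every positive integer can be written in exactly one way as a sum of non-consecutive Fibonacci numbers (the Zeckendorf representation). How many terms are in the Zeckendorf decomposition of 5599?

7

largest Fibonacci ≤ 5599 is 4181; 5599 − 4181 = 1418
largest Fibonacci ≤ 1418 is 987; 1418 − 987 = 431
largest Fibonacci ≤ 431 is 377; 431 − 377 = 54
largest Fibonacci ≤ 54 is 34; 54 − 34 = 20
largest Fibonacci ≤ 20 is 13; 20 − 13 = 7
largest Fibonacci ≤ 7 is 5; 7 − 5 = 2
largest Fibonacci ≤ 2 is 2; 2 − 2 = 0
5599 = 4181 + 987 + 377 + 34 + 13 + 5 + 2, which has 7 terms.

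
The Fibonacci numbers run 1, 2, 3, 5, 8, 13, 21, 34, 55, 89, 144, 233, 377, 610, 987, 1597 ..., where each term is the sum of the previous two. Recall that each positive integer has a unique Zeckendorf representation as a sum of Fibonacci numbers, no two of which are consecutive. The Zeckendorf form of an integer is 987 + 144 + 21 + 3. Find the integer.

987 + 144 + 21 + 3 = 1155.

1155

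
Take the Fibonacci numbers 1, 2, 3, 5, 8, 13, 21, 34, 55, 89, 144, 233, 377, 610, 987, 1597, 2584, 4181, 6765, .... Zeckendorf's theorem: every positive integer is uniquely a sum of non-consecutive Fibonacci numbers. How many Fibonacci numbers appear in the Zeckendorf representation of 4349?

4

4181 ≤ 4349 < 6765, so take 4181; remainder 168
144 ≤ 168 < 233, so take 144; remainder 24
21 ≤ 24 < 34, so take 21; remainder 3
3 ≤ 3 < 5, so take 3; remainder 0
4349 = 4181 + 144 + 21 + 3, which has 4 terms.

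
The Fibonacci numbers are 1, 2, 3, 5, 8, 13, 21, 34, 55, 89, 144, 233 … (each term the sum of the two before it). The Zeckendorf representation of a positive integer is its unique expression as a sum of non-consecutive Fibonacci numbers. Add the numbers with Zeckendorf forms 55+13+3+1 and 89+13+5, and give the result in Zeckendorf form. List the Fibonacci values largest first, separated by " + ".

The two numbers are 72 and 107, so their sum is 179.
Greedily peel off the largest Fibonacci term at each step:
144 ≤ 179 < 233, so take 144; remainder 35
34 ≤ 35 < 55, so take 34; remainder 1
1 ≤ 1 < 2, so take 1; remainder 0

144 + 34 + 1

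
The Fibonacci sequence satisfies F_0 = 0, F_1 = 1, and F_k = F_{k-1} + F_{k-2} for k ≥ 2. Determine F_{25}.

75025

Iterating the recurrence up to F_{17} = 1597 and F_{16} = 987:
F_{18} = F_{17} + F_{16} = 1597 + 987 = 2584
F_{19} = F_{18} + F_{17} = 2584 + 1597 = 4181
F_{20} = F_{19} + F_{18} = 4181 + 2584 = 6765
F_{21} = F_{20} + F_{19} = 6765 + 4181 = 10946
F_{22} = F_{21} + F_{20} = 10946 + 6765 = 17711
F_{23} = F_{22} + F_{21} = 17711 + 10946 = 28657
F_{24} = F_{23} + F_{22} = 28657 + 17711 = 46368
F_{25} = F_{24} + F_{23} = 46368 + 28657 = 75025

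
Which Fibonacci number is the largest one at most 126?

89

89 ≤ 126 < 144, so the largest Fibonacci number not exceeding 126 is 89.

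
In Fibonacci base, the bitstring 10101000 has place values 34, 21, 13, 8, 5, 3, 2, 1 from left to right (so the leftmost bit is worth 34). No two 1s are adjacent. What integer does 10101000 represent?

Summing the place values of the 1 bits: 34 + 13 + 5 = 52.

52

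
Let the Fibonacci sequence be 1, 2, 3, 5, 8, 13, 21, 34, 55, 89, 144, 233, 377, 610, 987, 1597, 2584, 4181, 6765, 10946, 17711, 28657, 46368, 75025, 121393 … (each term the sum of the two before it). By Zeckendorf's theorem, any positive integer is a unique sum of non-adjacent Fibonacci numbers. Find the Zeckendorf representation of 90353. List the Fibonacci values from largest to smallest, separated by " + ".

75025 + 10946 + 4181 + 144 + 55 + 2

Repeatedly subtract the largest Fibonacci number that fits:
90353 − 75025 = 15328
15328 − 10946 = 4382
4382 − 4181 = 201
201 − 144 = 57
57 − 55 = 2
2 − 2 = 0
So 90353 = 75025 + 10946 + 4181 + 144 + 55 + 2, with no two terms consecutive in the sequence.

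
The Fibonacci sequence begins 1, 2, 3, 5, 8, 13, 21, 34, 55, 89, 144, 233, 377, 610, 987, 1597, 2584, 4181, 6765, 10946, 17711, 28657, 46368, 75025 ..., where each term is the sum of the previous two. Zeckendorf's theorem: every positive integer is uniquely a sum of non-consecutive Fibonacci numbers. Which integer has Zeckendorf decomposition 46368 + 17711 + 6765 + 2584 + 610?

46368 + 17711 + 6765 + 2584 + 610 = 74038.

74038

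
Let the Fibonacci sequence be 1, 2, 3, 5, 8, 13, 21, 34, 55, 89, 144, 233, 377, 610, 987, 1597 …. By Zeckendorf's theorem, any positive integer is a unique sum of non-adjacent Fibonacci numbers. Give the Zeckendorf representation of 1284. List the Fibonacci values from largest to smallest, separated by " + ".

987 + 233 + 55 + 8 + 1

1284 − 987 = 297
297 − 233 = 64
64 − 55 = 9
9 − 8 = 1
1 − 1 = 0
So 1284 = 987 + 233 + 55 + 8 + 1, with no two terms consecutive in the sequence.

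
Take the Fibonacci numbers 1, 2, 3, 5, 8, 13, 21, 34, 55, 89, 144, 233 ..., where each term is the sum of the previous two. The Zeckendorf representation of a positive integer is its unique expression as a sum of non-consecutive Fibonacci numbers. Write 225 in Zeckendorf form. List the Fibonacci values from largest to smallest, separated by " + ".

144 + 55 + 21 + 5

Greedily peel off the largest Fibonacci term at each step:
take 144 (≤ 225); 225 − 144 = 81
take 55 (≤ 81); 81 − 55 = 26
take 21 (≤ 26); 26 − 21 = 5
take 5 (≤ 5); 5 − 5 = 0
So 225 = 144 + 55 + 21 + 5, with no two terms consecutive in the sequence.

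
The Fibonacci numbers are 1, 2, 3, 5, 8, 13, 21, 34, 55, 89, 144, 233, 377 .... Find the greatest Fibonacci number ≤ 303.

233 ≤ 303 < 377, so the largest Fibonacci number not exceeding 303 is 233.

233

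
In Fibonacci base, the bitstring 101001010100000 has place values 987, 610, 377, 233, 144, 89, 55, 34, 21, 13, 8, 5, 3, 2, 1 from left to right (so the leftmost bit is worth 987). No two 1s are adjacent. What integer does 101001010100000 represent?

1500

Summing the place values of the 1 bits: 987 + 377 + 89 + 34 + 13 = 1500.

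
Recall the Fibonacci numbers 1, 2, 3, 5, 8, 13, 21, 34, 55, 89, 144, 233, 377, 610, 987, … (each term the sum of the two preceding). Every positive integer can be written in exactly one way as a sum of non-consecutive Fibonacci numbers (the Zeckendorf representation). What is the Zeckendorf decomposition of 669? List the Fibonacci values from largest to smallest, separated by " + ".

610 + 55 + 3 + 1

take 610 (≤ 669); 669 − 610 = 59
take 55 (≤ 59); 59 − 55 = 4
take 3 (≤ 4); 4 − 3 = 1
take 1 (≤ 1); 1 − 1 = 0
So 669 = 610 + 55 + 3 + 1, with no two terms consecutive in the sequence.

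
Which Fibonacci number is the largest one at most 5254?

4181 ≤ 5254 < 6765, so the largest Fibonacci number not exceeding 5254 is 4181.

4181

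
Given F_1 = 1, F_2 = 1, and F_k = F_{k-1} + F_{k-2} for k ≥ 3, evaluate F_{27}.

Iterating the recurrence up to F_{20} = 6765 and F_{19} = 4181:
F_{21} = F_{20} + F_{19} = 6765 + 4181 = 10946
F_{22} = F_{21} + F_{20} = 10946 + 6765 = 17711
F_{23} = F_{22} + F_{21} = 17711 + 10946 = 28657
F_{24} = F_{23} + F_{22} = 28657 + 17711 = 46368
F_{25} = F_{24} + F_{23} = 46368 + 28657 = 75025
F_{26} = F_{25} + F_{24} = 75025 + 46368 = 121393
F_{27} = F_{26} + F_{25} = 121393 + 75025 = 196418

196418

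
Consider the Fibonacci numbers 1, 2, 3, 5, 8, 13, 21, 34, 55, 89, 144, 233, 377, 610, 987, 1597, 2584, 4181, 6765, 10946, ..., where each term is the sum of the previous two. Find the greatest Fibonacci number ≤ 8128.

6765 ≤ 8128 < 10946, so the largest Fibonacci number not exceeding 8128 is 6765.

6765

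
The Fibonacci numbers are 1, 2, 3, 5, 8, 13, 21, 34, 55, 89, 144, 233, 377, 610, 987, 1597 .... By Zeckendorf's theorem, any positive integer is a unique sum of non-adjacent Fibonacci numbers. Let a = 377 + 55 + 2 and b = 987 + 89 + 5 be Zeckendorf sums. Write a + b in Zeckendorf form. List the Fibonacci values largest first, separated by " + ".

987 + 377 + 144 + 5 + 2

The two numbers are 434 and 1081, so their sum is 1515.
largest Fibonacci ≤ 1515 is 987; 1515 − 987 = 528
largest Fibonacci ≤ 528 is 377; 528 − 377 = 151
largest Fibonacci ≤ 151 is 144; 151 − 144 = 7
largest Fibonacci ≤ 7 is 5; 7 − 5 = 2
largest Fibonacci ≤ 2 is 2; 2 − 2 = 0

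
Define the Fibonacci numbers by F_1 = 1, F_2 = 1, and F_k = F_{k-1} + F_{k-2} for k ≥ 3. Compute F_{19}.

4181

Iterating the recurrence up to F_{13} = 233 and F_{12} = 144:
F_{14} = F_{13} + F_{12} = 233 + 144 = 377
F_{15} = F_{14} + F_{13} = 377 + 233 = 610
F_{16} = F_{15} + F_{14} = 610 + 377 = 987
F_{17} = F_{16} + F_{15} = 987 + 610 = 1597
F_{18} = F_{17} + F_{16} = 1597 + 987 = 2584
F_{19} = F_{18} + F_{17} = 2584 + 1597 = 4181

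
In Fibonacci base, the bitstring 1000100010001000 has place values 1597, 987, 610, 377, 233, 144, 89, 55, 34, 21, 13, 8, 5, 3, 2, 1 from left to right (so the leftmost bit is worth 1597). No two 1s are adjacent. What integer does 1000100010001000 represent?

1869

Summing the place values of the 1 bits: 1597 + 233 + 34 + 5 = 1869.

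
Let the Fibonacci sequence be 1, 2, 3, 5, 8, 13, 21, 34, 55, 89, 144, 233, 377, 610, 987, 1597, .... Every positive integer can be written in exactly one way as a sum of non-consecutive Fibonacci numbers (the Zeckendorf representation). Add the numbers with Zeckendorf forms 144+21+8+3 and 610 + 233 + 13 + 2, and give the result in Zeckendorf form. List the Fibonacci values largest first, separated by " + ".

987 + 34 + 13

The two numbers are 176 and 858, so their sum is 1034.
Greedily peel off the largest Fibonacci term at each step:
take 987 (≤ 1034); 1034 − 987 = 47
take 34 (≤ 47); 47 − 34 = 13
take 13 (≤ 13); 13 − 13 = 0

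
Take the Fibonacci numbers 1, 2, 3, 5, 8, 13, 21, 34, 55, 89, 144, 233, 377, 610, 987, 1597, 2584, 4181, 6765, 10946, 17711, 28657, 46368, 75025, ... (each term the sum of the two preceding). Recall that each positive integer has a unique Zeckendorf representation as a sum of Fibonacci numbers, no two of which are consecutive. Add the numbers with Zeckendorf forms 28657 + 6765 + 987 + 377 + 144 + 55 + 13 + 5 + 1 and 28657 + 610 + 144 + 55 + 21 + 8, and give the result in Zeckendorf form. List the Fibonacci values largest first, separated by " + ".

46368 + 17711 + 1597 + 610 + 144 + 55 + 13 + 1

The two numbers are 37004 and 29495, so their sum is 66499.
largest Fibonacci ≤ 66499 is 46368; 66499 − 46368 = 20131
largest Fibonacci ≤ 20131 is 17711; 20131 − 17711 = 2420
largest Fibonacci ≤ 2420 is 1597; 2420 − 1597 = 823
largest Fibonacci ≤ 823 is 610; 823 − 610 = 213
largest Fibonacci ≤ 213 is 144; 213 − 144 = 69
largest Fibonacci ≤ 69 is 55; 69 − 55 = 14
largest Fibonacci ≤ 14 is 13; 14 − 13 = 1
largest Fibonacci ≤ 1 is 1; 1 − 1 = 0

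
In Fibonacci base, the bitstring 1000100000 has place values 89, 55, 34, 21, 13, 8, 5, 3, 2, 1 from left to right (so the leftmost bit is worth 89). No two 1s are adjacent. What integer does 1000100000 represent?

Summing the place values of the 1 bits: 89 + 13 = 102.

102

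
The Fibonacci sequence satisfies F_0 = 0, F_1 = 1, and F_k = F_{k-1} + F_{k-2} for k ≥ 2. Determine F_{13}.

Iterating the recurrence up to F_{5} = 5 and F_{4} = 3:
F_{6} = F_{5} + F_{4} = 5 + 3 = 8
F_{7} = F_{6} + F_{5} = 8 + 5 = 13
F_{8} = F_{7} + F_{6} = 13 + 8 = 21
F_{9} = F_{8} + F_{7} = 21 + 13 = 34
F_{10} = F_{9} + F_{8} = 34 + 21 = 55
F_{11} = F_{10} + F_{9} = 55 + 34 = 89
F_{12} = F_{11} + F_{10} = 89 + 55 = 144
F_{13} = F_{12} + F_{11} = 144 + 89 = 233

233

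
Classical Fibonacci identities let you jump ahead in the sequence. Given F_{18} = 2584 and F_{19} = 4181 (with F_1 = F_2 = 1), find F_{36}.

14930352

By the doubling identity F_{2k} = F_k(2F_{k+1} − F_k): F_{36} = 2584·(2·4181 − 2584) = 2584·5778 = 14930352.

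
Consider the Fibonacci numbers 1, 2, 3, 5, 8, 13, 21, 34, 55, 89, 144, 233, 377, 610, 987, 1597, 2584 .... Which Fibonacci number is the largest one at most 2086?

1597 ≤ 2086 < 2584, so the largest Fibonacci number not exceeding 2086 is 1597.

1597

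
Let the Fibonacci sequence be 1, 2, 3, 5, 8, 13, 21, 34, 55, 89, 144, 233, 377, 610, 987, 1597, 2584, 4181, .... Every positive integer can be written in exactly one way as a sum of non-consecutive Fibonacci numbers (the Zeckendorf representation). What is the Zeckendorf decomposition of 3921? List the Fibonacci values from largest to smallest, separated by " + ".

3921 − 2584 = 1337
1337 − 987 = 350
350 − 233 = 117
117 − 89 = 28
28 − 21 = 7
7 − 5 = 2
2 − 2 = 0
So 3921 = 2584 + 987 + 233 + 89 + 21 + 5 + 2, with no two terms consecutive in the sequence.

2584 + 987 + 233 + 89 + 21 + 5 + 2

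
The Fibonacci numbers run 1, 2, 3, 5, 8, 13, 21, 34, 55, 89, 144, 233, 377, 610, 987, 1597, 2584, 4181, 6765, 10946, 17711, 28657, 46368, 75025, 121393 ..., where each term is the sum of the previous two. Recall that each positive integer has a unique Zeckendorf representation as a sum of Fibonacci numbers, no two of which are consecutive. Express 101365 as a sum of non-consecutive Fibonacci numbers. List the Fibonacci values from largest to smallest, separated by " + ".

101365: greatest Fibonacci not exceeding it is 75025, leaving 26340
26340: greatest Fibonacci not exceeding it is 17711, leaving 8629
8629: greatest Fibonacci not exceeding it is 6765, leaving 1864
1864: greatest Fibonacci not exceeding it is 1597, leaving 267
267: greatest Fibonacci not exceeding it is 233, leaving 34
34: greatest Fibonacci not exceeding it is 34, leaving 0
So 101365 = 75025 + 17711 + 6765 + 1597 + 233 + 34, with no two terms consecutive in the sequence.

75025 + 17711 + 6765 + 1597 + 233 + 34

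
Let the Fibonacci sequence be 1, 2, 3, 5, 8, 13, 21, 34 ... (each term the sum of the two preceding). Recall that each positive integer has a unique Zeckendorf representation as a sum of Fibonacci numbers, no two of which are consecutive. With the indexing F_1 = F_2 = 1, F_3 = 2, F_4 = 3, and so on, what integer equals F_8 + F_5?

F_8 + F_5 = 21 + 5 = 26.

26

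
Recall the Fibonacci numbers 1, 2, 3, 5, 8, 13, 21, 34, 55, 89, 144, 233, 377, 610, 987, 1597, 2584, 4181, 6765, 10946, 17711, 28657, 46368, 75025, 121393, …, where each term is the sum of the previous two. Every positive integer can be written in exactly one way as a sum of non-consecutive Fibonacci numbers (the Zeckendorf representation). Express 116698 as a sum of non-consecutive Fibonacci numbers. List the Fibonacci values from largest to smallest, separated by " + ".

75025 + 28657 + 10946 + 1597 + 377 + 89 + 5 + 2

Repeatedly subtract the largest Fibonacci number that fits:
largest Fibonacci ≤ 116698 is 75025; 116698 − 75025 = 41673
largest Fibonacci ≤ 41673 is 28657; 41673 − 28657 = 13016
largest Fibonacci ≤ 13016 is 10946; 13016 − 10946 = 2070
largest Fibonacci ≤ 2070 is 1597; 2070 − 1597 = 473
largest Fibonacci ≤ 473 is 377; 473 − 377 = 96
largest Fibonacci ≤ 96 is 89; 96 − 89 = 7
largest Fibonacci ≤ 7 is 5; 7 − 5 = 2
largest Fibonacci ≤ 2 is 2; 2 − 2 = 0
So 116698 = 75025 + 28657 + 10946 + 1597 + 377 + 89 + 5 + 2, with no two terms consecutive in the sequence.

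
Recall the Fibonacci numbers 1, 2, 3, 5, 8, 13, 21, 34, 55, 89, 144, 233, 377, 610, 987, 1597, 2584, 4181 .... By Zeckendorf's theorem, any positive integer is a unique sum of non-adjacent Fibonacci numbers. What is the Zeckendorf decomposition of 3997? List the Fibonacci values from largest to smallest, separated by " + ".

take 2584 (≤ 3997); 3997 − 2584 = 1413
take 987 (≤ 1413); 1413 − 987 = 426
take 377 (≤ 426); 426 − 377 = 49
take 34 (≤ 49); 49 − 34 = 15
take 13 (≤ 15); 15 − 13 = 2
take 2 (≤ 2); 2 − 2 = 0
So 3997 = 2584 + 987 + 377 + 34 + 13 + 2, with no two terms consecutive in the sequence.

2584 + 987 + 377 + 34 + 13 + 2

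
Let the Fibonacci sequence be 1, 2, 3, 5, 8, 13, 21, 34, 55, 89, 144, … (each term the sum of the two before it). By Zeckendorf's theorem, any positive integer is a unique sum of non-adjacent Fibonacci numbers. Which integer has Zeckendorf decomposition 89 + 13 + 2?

89 + 13 + 2 = 104.

104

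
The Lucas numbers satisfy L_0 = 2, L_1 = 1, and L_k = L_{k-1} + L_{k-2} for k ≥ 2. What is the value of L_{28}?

710647

Iterating the recurrence up to L_{24} = 103682 and L_{23} = 64079:
L_{25} = L_{24} + L_{23} = 103682 + 64079 = 167761
L_{26} = L_{25} + L_{24} = 167761 + 103682 = 271443
L_{27} = L_{26} + L_{25} = 271443 + 167761 = 439204
L_{28} = L_{27} + L_{26} = 439204 + 271443 = 710647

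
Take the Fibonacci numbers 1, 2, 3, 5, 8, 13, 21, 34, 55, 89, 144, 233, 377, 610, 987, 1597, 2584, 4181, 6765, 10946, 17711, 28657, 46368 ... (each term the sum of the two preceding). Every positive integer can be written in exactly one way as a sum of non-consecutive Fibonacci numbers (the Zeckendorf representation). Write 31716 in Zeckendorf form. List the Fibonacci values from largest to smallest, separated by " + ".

28657 + 2584 + 377 + 89 + 8 + 1

Repeatedly subtract the largest Fibonacci number that fits:
take 28657 (≤ 31716); 31716 − 28657 = 3059
take 2584 (≤ 3059); 3059 − 2584 = 475
take 377 (≤ 475); 475 − 377 = 98
take 89 (≤ 98); 98 − 89 = 9
take 8 (≤ 9); 9 − 8 = 1
take 1 (≤ 1); 1 − 1 = 0
So 31716 = 28657 + 2584 + 377 + 89 + 8 + 1, with no two terms consecutive in the sequence.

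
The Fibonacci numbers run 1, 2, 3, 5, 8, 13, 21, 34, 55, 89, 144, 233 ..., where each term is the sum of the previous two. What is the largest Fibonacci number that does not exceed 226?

144

144 ≤ 226 < 233, so the largest Fibonacci number not exceeding 226 is 144.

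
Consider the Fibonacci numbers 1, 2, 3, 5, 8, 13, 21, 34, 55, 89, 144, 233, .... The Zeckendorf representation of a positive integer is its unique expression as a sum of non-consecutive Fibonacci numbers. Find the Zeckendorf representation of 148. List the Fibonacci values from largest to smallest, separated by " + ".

144 + 3 + 1

Repeatedly subtract the largest Fibonacci number that fits:
144 ≤ 148 < 233, so take 144; remainder 4
3 ≤ 4 < 5, so take 3; remainder 1
1 ≤ 1 < 2, so take 1; remainder 0
So 148 = 144 + 3 + 1, with no two terms consecutive in the sequence.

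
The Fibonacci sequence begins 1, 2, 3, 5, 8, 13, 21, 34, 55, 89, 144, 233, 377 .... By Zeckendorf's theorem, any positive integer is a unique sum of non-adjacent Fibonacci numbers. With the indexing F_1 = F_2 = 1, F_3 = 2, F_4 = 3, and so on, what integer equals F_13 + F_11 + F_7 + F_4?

F_13 + F_11 + F_7 + F_4 = 233 + 89 + 13 + 3 = 338.

338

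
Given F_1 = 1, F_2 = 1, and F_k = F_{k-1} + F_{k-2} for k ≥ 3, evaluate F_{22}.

17711

Iterating the recurrence up to F_{16} = 987 and F_{15} = 610:
F_{17} = F_{16} + F_{15} = 987 + 610 = 1597
F_{18} = F_{17} + F_{16} = 1597 + 987 = 2584
F_{19} = F_{18} + F_{17} = 2584 + 1597 = 4181
F_{20} = F_{19} + F_{18} = 4181 + 2584 = 6765
F_{21} = F_{20} + F_{19} = 6765 + 4181 = 10946
F_{22} = F_{21} + F_{20} = 10946 + 6765 = 17711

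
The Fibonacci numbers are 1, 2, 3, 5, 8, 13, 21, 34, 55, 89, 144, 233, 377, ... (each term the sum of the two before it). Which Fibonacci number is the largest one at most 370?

233 ≤ 370 < 377, so the largest Fibonacci number not exceeding 370 is 233.

233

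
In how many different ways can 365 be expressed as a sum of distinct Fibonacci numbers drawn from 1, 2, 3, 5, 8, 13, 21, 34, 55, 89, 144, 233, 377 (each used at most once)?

8

Starting from the Zeckendorf form and repeatedly splitting a term F_k into F_{k−1} + F_{k−2} (when neither is already used) reaches every representation.
365 = 233+89+34+8+1 = 233+89+34+5+3+1 = 233+89+21+13+8+1 = 233+89+21+13+5+3+1 = … (4 more), for 8 in all.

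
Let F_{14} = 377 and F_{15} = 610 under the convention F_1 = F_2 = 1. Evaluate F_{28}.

By the doubling identity F_{2k} = F_k(2F_{k+1} − F_k): F_{28} = 377·(2·610 − 377) = 377·843 = 317811.

317811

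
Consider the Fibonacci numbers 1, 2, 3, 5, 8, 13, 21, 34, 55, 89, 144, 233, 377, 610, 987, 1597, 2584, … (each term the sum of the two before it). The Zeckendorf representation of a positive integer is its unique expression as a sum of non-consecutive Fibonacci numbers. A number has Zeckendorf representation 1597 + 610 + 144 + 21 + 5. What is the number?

2377

1597 + 610 + 144 + 21 + 5 = 2377.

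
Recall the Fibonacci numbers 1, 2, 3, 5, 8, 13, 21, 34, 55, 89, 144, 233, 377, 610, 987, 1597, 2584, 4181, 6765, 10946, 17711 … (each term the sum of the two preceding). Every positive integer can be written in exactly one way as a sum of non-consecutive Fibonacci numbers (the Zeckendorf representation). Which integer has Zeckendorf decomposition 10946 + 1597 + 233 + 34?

12810

10946 + 1597 + 233 + 34 = 12810.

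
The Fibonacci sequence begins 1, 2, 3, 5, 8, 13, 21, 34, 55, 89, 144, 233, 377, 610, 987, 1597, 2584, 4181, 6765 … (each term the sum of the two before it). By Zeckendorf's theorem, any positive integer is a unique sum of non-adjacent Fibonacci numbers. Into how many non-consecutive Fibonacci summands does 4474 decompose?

4

4474 − 4181 = 293
293 − 233 = 60
60 − 55 = 5
5 − 5 = 0
4474 = 4181 + 233 + 55 + 5, which has 4 terms.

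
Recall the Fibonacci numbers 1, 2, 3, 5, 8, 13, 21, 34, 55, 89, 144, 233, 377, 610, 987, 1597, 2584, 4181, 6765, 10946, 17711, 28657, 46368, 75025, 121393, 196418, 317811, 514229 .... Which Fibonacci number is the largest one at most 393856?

317811 ≤ 393856 < 514229, so the largest Fibonacci number not exceeding 393856 is 317811.

317811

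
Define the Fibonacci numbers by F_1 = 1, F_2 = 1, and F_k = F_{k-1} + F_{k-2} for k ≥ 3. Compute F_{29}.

514229

Iterating the recurrence up to F_{25} = 75025 and F_{24} = 46368:
F_{26} = F_{25} + F_{24} = 75025 + 46368 = 121393
F_{27} = F_{26} + F_{25} = 121393 + 75025 = 196418
F_{28} = F_{27} + F_{26} = 196418 + 121393 = 317811
F_{29} = F_{28} + F_{27} = 317811 + 196418 = 514229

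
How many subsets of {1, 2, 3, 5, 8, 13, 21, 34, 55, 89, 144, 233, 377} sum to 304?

304 = 233+55+13+3 = 233+55+13+2+1 = 233+55+8+5+3 = 233+34+21+13+3 = 144+89+55+13+3 = … (11 more), for 16 in all.

16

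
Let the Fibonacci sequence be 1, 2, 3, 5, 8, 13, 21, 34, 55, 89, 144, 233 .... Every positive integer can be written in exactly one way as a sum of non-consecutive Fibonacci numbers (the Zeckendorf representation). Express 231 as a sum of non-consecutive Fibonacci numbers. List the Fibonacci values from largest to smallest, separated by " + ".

144 + 55 + 21 + 8 + 3

Greedily peel off the largest Fibonacci term at each step:
144 ≤ 231 < 233, so take 144; remainder 87
55 ≤ 87 < 89, so take 55; remainder 32
21 ≤ 32 < 34, so take 21; remainder 11
8 ≤ 11 < 13, so take 8; remainder 3
3 ≤ 3 < 5, so take 3; remainder 0
So 231 = 144 + 55 + 21 + 8 + 3, with no two terms consecutive in the sequence.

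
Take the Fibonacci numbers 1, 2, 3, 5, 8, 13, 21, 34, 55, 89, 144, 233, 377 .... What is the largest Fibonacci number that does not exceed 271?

233 ≤ 271 < 377, so the largest Fibonacci number not exceeding 271 is 233.

233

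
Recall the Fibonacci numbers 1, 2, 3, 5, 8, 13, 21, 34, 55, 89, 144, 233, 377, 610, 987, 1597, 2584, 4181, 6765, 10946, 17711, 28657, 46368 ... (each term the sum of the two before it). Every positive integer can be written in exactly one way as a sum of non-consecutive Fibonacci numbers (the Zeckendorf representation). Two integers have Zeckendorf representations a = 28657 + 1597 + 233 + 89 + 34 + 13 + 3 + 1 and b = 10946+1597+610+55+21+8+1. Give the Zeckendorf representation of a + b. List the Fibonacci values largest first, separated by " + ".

The two numbers are 30627 and 13238, so their sum is 43865.
Greedily peel off the largest Fibonacci term at each step:
43865 − 28657 = 15208
15208 − 10946 = 4262
4262 − 4181 = 81
81 − 55 = 26
26 − 21 = 5
5 − 5 = 0

28657 + 10946 + 4181 + 55 + 21 + 5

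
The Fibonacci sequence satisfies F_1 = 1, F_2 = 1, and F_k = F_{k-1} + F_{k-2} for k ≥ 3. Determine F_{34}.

5702887

Iterating the recurrence up to F_{28} = 317811 and F_{27} = 196418:
F_{29} = F_{28} + F_{27} = 317811 + 196418 = 514229
F_{30} = F_{29} + F_{28} = 514229 + 317811 = 832040
F_{31} = F_{30} + F_{29} = 832040 + 514229 = 1346269
F_{32} = F_{31} + F_{30} = 1346269 + 832040 = 2178309
F_{33} = F_{32} + F_{31} = 2178309 + 1346269 = 3524578
F_{34} = F_{33} + F_{32} = 3524578 + 2178309 = 5702887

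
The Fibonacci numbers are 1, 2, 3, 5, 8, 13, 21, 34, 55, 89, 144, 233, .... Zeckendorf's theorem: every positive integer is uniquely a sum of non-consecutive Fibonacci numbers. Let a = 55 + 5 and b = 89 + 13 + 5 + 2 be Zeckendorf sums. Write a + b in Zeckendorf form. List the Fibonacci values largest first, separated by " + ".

The two numbers are 60 and 109, so their sum is 169.
Greedily peel off the largest Fibonacci term at each step:
largest Fibonacci ≤ 169 is 144; 169 − 144 = 25
largest Fibonacci ≤ 25 is 21; 25 − 21 = 4
largest Fibonacci ≤ 4 is 3; 4 − 3 = 1
largest Fibonacci ≤ 1 is 1; 1 − 1 = 0

144 + 21 + 3 + 1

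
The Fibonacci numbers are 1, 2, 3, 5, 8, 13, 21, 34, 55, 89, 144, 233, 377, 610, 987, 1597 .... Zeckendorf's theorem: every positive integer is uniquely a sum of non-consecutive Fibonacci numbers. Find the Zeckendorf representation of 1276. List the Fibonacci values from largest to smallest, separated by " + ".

Greedy algorithm:
subtract 987 from 1276: 289 remains
subtract 233 from 289: 56 remains
subtract 55 from 56: 1 remains
subtract 1 from 1: 0 remains
So 1276 = 987 + 233 + 55 + 1, with no two terms consecutive in the sequence.

987 + 233 + 55 + 1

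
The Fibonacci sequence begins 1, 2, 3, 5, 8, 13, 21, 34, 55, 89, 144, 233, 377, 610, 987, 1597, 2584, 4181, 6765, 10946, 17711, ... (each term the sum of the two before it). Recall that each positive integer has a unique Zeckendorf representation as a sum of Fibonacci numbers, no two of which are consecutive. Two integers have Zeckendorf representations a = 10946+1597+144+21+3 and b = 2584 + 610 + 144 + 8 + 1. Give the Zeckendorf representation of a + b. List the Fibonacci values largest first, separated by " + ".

10946 + 4181 + 610 + 233 + 55 + 21 + 8 + 3 + 1

The two numbers are 12711 and 3347, so their sum is 16058.
subtract 10946 from 16058: 5112 remains
subtract 4181 from 5112: 931 remains
subtract 610 from 931: 321 remains
subtract 233 from 321: 88 remains
subtract 55 from 88: 33 remains
subtract 21 from 33: 12 remains
subtract 8 from 12: 4 remains
subtract 3 from 4: 1 remains
subtract 1 from 1: 0 remains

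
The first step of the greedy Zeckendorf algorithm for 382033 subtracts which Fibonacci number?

317811 ≤ 382033 < 514229, so the largest Fibonacci number not exceeding 382033 is 317811.

317811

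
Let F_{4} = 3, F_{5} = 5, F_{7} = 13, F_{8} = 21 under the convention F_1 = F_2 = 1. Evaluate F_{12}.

144

By the addition formula F_{m+n} = F_m F_{n+1} + F_{m−1} F_n with m=8, n=4: F_{12} = 21·5 + 13·3 = 105 + 39 = 144.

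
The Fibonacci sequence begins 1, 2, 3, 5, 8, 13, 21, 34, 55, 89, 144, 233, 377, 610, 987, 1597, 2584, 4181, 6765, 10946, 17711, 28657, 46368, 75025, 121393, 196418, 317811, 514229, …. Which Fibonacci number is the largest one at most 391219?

317811

317811 ≤ 391219 < 514229, so the largest Fibonacci number not exceeding 391219 is 317811.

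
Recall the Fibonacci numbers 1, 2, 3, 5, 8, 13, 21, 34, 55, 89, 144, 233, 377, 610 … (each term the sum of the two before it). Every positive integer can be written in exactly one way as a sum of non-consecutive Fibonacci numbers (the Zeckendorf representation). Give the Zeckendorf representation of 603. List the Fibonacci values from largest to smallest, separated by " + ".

377 + 144 + 55 + 21 + 5 + 1

Greedily peel off the largest Fibonacci term at each step:
largest Fibonacci ≤ 603 is 377; 603 − 377 = 226
largest Fibonacci ≤ 226 is 144; 226 − 144 = 82
largest Fibonacci ≤ 82 is 55; 82 − 55 = 27
largest Fibonacci ≤ 27 is 21; 27 − 21 = 6
largest Fibonacci ≤ 6 is 5; 6 − 5 = 1
largest Fibonacci ≤ 1 is 1; 1 − 1 = 0
So 603 = 377 + 144 + 55 + 21 + 5 + 1, with no two terms consecutive in the sequence.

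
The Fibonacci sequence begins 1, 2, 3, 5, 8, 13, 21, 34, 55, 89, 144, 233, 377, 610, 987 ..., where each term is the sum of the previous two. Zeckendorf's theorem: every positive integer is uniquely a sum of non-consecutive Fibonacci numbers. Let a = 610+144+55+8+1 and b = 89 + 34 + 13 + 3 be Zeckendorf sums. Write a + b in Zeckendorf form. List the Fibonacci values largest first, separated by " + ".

The two numbers are 818 and 139, so their sum is 957.
957: greatest Fibonacci not exceeding it is 610, leaving 347
347: greatest Fibonacci not exceeding it is 233, leaving 114
114: greatest Fibonacci not exceeding it is 89, leaving 25
25: greatest Fibonacci not exceeding it is 21, leaving 4
4: greatest Fibonacci not exceeding it is 3, leaving 1
1: greatest Fibonacci not exceeding it is 1, leaving 0

610 + 233 + 89 + 21 + 3 + 1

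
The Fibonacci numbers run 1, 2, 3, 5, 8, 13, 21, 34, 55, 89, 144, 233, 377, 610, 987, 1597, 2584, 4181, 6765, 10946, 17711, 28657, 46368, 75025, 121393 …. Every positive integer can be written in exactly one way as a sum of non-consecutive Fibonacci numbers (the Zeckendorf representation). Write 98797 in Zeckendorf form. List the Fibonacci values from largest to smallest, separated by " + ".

Greedily peel off the largest Fibonacci term at each step:
subtract 75025 from 98797: 23772 remains
subtract 17711 from 23772: 6061 remains
subtract 4181 from 6061: 1880 remains
subtract 1597 from 1880: 283 remains
subtract 233 from 283: 50 remains
subtract 34 from 50: 16 remains
subtract 13 from 16: 3 remains
subtract 3 from 3: 0 remains
So 98797 = 75025 + 17711 + 4181 + 1597 + 233 + 34 + 13 + 3, with no two terms consecutive in the sequence.

75025 + 17711 + 4181 + 1597 + 233 + 34 + 13 + 3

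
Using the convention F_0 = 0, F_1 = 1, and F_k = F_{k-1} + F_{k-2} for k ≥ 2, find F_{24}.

46368

Iterating the recurrence up to F_{19} = 4181 and F_{18} = 2584:
F_{20} = F_{19} + F_{18} = 4181 + 2584 = 6765
F_{21} = F_{20} + F_{19} = 6765 + 4181 = 10946
F_{22} = F_{21} + F_{20} = 10946 + 6765 = 17711
F_{23} = F_{22} + F_{21} = 17711 + 10946 = 28657
F_{24} = F_{23} + F_{22} = 28657 + 17711 = 46368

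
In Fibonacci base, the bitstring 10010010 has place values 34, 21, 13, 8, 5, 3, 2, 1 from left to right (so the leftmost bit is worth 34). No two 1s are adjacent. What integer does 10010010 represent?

Summing the place values of the 1 bits: 34 + 8 + 2 = 44.

44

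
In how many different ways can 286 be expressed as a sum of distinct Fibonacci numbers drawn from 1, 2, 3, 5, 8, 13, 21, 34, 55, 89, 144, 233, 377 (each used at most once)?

9

Starting from the Zeckendorf form and repeatedly splitting a term F_k into F_{k−1} + F_{k−2} (when neither is already used) reaches every representation.
286 = 233+34+13+5+1 = 233+34+13+3+2+1 = 144+89+34+13+5+1 = … (6 more), for 9 in all.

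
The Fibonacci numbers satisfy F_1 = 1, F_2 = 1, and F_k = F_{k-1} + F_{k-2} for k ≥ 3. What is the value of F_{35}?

Iterating the recurrence up to F_{28} = 317811 and F_{27} = 196418:
F_{29} = F_{28} + F_{27} = 317811 + 196418 = 514229
F_{30} = F_{29} + F_{28} = 514229 + 317811 = 832040
F_{31} = F_{30} + F_{29} = 832040 + 514229 = 1346269
F_{32} = F_{31} + F_{30} = 1346269 + 832040 = 2178309
F_{33} = F_{32} + F_{31} = 2178309 + 1346269 = 3524578
F_{34} = F_{33} + F_{32} = 3524578 + 2178309 = 5702887
F_{35} = F_{34} + F_{33} = 5702887 + 3524578 = 9227465

9227465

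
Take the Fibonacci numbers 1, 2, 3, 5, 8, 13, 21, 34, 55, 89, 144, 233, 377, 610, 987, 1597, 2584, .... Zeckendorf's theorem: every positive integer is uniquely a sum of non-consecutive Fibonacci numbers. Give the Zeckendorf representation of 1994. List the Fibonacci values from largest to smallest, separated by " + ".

1597 + 377 + 13 + 5 + 2

Greedy algorithm:
1597 ≤ 1994 < 2584, so take 1597; remainder 397
377 ≤ 397 < 610, so take 377; remainder 20
13 ≤ 20 < 21, so take 13; remainder 7
5 ≤ 7 < 8, so take 5; remainder 2
2 ≤ 2 < 3, so take 2; remainder 0
So 1994 = 1597 + 377 + 13 + 5 + 2, with no two terms consecutive in the sequence.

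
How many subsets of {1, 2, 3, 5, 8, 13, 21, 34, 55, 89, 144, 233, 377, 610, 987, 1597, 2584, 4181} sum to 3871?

12

3871 = 2584+987+233+55+8+3+1 = 2584+987+233+34+21+8+3+1 = 2584+987+144+89+55+8+3+1 = … (9 more), for 12 in all.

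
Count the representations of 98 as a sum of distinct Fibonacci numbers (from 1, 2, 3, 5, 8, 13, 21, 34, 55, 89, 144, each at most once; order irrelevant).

6

Each representation comes from the Zeckendorf form by replacing some F_k with F_{k−1} + F_{k−2} where possible.
98 = 89+8+1 = 89+5+3+1 = 55+34+8+1 = 55+34+5+3+1 = 55+21+13+8+1 = … (1 more), for 6 in all.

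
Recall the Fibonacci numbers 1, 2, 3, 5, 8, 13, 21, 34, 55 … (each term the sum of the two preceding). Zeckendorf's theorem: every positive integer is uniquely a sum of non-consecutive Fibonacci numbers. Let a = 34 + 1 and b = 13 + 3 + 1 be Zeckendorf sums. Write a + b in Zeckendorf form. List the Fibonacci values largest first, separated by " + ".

34 + 13 + 5

The two numbers are 35 and 17, so their sum is 52.
largest Fibonacci ≤ 52 is 34; 52 − 34 = 18
largest Fibonacci ≤ 18 is 13; 18 − 13 = 5
largest Fibonacci ≤ 5 is 5; 5 − 5 = 0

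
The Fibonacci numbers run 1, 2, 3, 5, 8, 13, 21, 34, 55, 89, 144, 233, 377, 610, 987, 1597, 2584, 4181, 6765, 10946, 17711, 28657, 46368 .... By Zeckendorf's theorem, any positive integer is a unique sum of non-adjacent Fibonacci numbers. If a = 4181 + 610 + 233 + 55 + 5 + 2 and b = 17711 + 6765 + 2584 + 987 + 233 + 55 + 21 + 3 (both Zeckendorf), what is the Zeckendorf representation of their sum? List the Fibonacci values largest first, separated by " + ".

The two numbers are 5086 and 28359, so their sum is 33445.
33445: greatest Fibonacci not exceeding it is 28657, leaving 4788
4788: greatest Fibonacci not exceeding it is 4181, leaving 607
607: greatest Fibonacci not exceeding it is 377, leaving 230
230: greatest Fibonacci not exceeding it is 144, leaving 86
86: greatest Fibonacci not exceeding it is 55, leaving 31
31: greatest Fibonacci not exceeding it is 21, leaving 10
10: greatest Fibonacci not exceeding it is 8, leaving 2
2: greatest Fibonacci not exceeding it is 2, leaving 0

28657 + 4181 + 377 + 144 + 55 + 21 + 8 + 2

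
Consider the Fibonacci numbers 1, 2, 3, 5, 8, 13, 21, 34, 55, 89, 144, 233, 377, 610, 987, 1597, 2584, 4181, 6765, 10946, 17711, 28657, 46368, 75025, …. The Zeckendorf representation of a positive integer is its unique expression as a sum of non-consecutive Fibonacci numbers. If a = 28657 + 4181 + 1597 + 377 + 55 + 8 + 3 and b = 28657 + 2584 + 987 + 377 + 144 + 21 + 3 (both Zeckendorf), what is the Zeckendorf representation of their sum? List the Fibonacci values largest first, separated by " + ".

The two numbers are 34878 and 32773, so their sum is 67651.
take 46368 (≤ 67651); 67651 − 46368 = 21283
take 17711 (≤ 21283); 21283 − 17711 = 3572
take 2584 (≤ 3572); 3572 − 2584 = 988
take 987 (≤ 988); 988 − 987 = 1
take 1 (≤ 1); 1 − 1 = 0

46368 + 17711 + 2584 + 987 + 1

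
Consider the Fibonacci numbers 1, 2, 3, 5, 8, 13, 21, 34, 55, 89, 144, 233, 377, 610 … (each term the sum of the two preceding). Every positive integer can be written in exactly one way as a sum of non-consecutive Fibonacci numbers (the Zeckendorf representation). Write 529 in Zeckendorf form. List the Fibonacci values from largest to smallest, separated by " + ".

Greedy algorithm:
subtract 377 from 529: 152 remains
subtract 144 from 152: 8 remains
subtract 8 from 8: 0 remains
So 529 = 377 + 144 + 8, with no two terms consecutive in the sequence.

377 + 144 + 8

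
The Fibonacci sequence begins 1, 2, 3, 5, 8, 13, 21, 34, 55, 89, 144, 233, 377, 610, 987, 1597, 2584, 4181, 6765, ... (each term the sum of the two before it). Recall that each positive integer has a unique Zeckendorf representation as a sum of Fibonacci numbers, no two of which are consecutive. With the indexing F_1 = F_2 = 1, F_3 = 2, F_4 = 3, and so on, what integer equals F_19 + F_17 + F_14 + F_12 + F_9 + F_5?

F_19 + F_17 + F_14 + F_12 + F_9 + F_5 = 4181 + 1597 + 377 + 144 + 34 + 5 = 6338.

6338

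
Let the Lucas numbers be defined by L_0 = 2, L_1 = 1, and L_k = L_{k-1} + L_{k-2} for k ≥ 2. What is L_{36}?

Iterating the recurrence up to L_{30} = 1860498 and L_{29} = 1149851:
L_{31} = L_{30} + L_{29} = 1860498 + 1149851 = 3010349
L_{32} = L_{31} + L_{30} = 3010349 + 1860498 = 4870847
L_{33} = L_{32} + L_{31} = 4870847 + 3010349 = 7881196
L_{34} = L_{33} + L_{32} = 7881196 + 4870847 = 12752043
L_{35} = L_{34} + L_{33} = 12752043 + 7881196 = 20633239
L_{36} = L_{35} + L_{34} = 20633239 + 12752043 = 33385282

33385282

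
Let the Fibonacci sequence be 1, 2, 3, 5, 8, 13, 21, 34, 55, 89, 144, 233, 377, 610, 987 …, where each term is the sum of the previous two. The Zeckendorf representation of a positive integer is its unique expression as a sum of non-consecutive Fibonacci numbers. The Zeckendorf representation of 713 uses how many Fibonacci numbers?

largest Fibonacci ≤ 713 is 610; 713 − 610 = 103
largest Fibonacci ≤ 103 is 89; 103 − 89 = 14
largest Fibonacci ≤ 14 is 13; 14 − 13 = 1
largest Fibonacci ≤ 1 is 1; 1 − 1 = 0
713 = 610 + 89 + 13 + 1, which has 4 terms.

4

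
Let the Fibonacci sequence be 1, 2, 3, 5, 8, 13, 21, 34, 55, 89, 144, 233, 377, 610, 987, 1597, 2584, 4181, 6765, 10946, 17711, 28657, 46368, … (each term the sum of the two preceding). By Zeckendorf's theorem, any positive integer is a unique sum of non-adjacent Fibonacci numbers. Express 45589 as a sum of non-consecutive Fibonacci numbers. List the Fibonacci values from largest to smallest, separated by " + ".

28657 + 10946 + 4181 + 1597 + 144 + 55 + 8 + 1

45589 − 28657 = 16932
16932 − 10946 = 5986
5986 − 4181 = 1805
1805 − 1597 = 208
208 − 144 = 64
64 − 55 = 9
9 − 8 = 1
1 − 1 = 0
So 45589 = 28657 + 10946 + 4181 + 1597 + 144 + 55 + 8 + 1, with no two terms consecutive in the sequence.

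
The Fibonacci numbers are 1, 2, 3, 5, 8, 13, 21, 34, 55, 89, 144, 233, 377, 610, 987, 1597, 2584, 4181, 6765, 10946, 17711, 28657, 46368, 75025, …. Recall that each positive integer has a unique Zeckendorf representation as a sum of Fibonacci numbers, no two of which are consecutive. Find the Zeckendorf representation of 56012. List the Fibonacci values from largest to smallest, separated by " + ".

56012: greatest Fibonacci not exceeding it is 46368, leaving 9644
9644: greatest Fibonacci not exceeding it is 6765, leaving 2879
2879: greatest Fibonacci not exceeding it is 2584, leaving 295
295: greatest Fibonacci not exceeding it is 233, leaving 62
62: greatest Fibonacci not exceeding it is 55, leaving 7
7: greatest Fibonacci not exceeding it is 5, leaving 2
2: greatest Fibonacci not exceeding it is 2, leaving 0
So 56012 = 46368 + 6765 + 2584 + 233 + 55 + 5 + 2, with no two terms consecutive in the sequence.

46368 + 6765 + 2584 + 233 + 55 + 5 + 2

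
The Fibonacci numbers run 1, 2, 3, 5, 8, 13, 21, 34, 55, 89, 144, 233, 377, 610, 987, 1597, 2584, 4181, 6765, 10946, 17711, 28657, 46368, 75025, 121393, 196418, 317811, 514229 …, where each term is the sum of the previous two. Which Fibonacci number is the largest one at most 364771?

317811

317811 ≤ 364771 < 514229, so the largest Fibonacci number not exceeding 364771 is 317811.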